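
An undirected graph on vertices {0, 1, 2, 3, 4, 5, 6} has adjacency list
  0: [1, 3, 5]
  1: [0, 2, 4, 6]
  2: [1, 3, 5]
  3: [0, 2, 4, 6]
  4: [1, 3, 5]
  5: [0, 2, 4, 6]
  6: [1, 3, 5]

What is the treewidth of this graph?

A width-3 tree decomposition is:
Bags: B1 = {0, 1, 3, 5}  B2 = {1, 2, 3, 5}  B3 = {1, 3, 5, 6}  B4 = {1, 3, 4, 5}
Tree: B1–B2, B2–B3, B3–B4
Each bag holds 4 vertices, so the decomposition has width 3, which upper-bounds the treewidth. For the lower bound: the 4 vertex sets {0,1}, {2,5}, {3}, {6} are disjoint, each induces a connected subgraph, and every pair is joined by at least one edge of G. Contracting each set to a single vertex therefore yields K_{4} as a minor, and since treewidth is minor-monotone, tw(G) ≥ tw(K_{4}) = 3. Hence tw(G) = 3 exactly.

3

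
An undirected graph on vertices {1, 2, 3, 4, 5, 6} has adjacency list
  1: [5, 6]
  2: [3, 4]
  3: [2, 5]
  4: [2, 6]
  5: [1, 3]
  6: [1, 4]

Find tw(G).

A width-2 tree decomposition is:
Bags: B1 = {2, 4, 6}  B2 = {1, 2, 6}  B3 = {1, 2, 5}  B4 = {2, 3, 5}
Tree: B1–B2, B2–B3, B3–B4
The largest bag has 3 vertices, giving width 2; this decomposition certifies tw(G) ≤ 2. The edges 2–4–6–1–5–3–2 form a cycle, so G is not a tree and its treewidth is at least 2. Combining the bounds, tw(G) = 2.

2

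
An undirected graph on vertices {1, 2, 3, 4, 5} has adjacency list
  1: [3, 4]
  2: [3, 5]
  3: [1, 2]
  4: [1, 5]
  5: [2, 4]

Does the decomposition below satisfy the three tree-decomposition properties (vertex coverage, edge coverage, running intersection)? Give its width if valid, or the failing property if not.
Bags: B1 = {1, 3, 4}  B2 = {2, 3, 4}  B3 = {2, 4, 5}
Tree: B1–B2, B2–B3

Yes; width 2.

Vertex coverage: the bags together contain {1, 2, 3, 4, 5}, the full vertex set. Edge coverage: each edge of G has both endpoints in at least one bag. Running intersection: for every vertex, the bags containing it form a connected subtree. All three properties hold, so this is a valid tree decomposition of width max|bag| − 1 = 2, and hence tw(G) ≤ 2.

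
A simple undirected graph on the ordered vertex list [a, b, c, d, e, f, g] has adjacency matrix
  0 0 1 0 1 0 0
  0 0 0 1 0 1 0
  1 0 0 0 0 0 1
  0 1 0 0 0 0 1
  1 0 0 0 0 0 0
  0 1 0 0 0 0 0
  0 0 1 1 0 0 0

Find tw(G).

1

A width-1 tree decomposition is:
Bags: B1 = {b, f}  B2 = {b, d}  B3 = {d, g}  B4 = {c, g}  B5 = {a, c}  B6 = {a, e}
Tree: B1–B2, B2–B3, B3–B4, B4–B5, B5–B6
Each bag holds 2 vertices, so the decomposition has width 1, which upper-bounds the treewidth. Since G has at least one edge (e.g. f–b), it is not an edgeless graph, so tw(G) ≥ 1. Combining the bounds, tw(G) = 1.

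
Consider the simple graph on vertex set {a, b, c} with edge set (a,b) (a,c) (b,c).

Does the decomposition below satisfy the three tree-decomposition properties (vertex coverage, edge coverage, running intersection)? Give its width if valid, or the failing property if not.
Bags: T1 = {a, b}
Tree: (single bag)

A tree decomposition must satisfy three properties: every vertex lies in some bag; for every edge, both endpoints lie together in some bag; and for every vertex, the bags containing it form a connected subtree. Here vertex c appears in no bag, so the decomposition is invalid.

No — vertex c appears in no bag.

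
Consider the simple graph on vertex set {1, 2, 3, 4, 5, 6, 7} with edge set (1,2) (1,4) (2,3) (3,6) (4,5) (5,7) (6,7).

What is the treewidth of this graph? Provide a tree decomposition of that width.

Treewidth 2.
Bags: B1 = {2, 3, 6}  B2 = {1, 2, 6}  B3 = {1, 4, 6}  B4 = {4, 5, 6}  B5 = {5, 6, 7}
Tree: B1–B2, B2–B3, B3–B4, B4–B5

Every bag has size at most 3, so the width is 3 − 1 = 2 and tw(G) ≤ 2. For the lower bound, G contains the cycle 6–3–2–1–4–5–7–6, so G is not a forest; only forests have treewidth ≤ 1, hence tw(G) ≥ 2. Hence tw(G) = 2 exactly.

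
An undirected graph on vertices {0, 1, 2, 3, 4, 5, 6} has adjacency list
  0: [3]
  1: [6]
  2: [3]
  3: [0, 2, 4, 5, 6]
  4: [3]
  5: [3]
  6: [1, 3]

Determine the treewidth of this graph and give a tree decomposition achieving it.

The largest bag has 2 vertices, giving width 1; this decomposition certifies tw(G) ≤ 1. Since G has at least one edge (e.g. 6–3), it is not an edgeless graph, so tw(G) ≥ 1. Therefore the treewidth is 1.

Treewidth 1.
Bags: B1 = {3, 6}  B2 = {2, 3}  B3 = {3, 4}  B4 = {3, 5}  B5 = {0, 3}  B6 = {1, 6}
Tree: B1–B2, B1–B3, B1–B4, B1–B5, B1–B6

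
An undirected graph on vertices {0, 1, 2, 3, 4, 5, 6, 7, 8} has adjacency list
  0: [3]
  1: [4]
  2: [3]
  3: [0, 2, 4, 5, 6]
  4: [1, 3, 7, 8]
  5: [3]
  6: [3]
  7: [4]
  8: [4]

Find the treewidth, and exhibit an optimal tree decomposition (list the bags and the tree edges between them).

Treewidth 1.
One optimal decomposition is:
Bags: B1 = {4, 7}  B2 = {3, 4}  B3 = {4, 8}  B4 = {0, 3}  B5 = {2, 3}  B6 = {3, 6}  B7 = {1, 4}  B8 = {3, 5}
Tree: B1–B2, B2–B3, B2–B4, B4–B5, B5–B6, B3–B7, B6–B8

Every bag has size at most 2, so the width is 2 − 1 = 1 and tw(G) ≤ 1. Since G has at least one edge (e.g. 4–7), it is not an edgeless graph, so tw(G) ≥ 1. Therefore the treewidth is 1.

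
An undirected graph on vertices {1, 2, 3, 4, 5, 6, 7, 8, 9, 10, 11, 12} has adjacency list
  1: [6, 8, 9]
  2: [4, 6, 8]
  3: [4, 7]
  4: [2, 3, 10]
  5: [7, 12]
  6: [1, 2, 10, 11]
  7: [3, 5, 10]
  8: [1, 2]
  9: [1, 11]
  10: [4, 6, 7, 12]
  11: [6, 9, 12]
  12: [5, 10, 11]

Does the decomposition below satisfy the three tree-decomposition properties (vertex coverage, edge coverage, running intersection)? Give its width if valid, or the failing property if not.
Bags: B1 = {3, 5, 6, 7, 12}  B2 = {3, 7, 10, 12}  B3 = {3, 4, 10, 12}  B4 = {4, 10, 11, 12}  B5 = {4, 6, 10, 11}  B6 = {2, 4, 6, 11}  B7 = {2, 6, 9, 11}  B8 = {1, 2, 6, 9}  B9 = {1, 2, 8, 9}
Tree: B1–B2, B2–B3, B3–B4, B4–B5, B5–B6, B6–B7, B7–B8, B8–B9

A tree decomposition must satisfy three properties: every vertex lies in some bag; for every edge, both endpoints lie together in some bag; and for every vertex, the bags containing it form a connected subtree. Here bags containing vertex 6 are not connected in the tree, so the decomposition is invalid.

No — bags containing vertex 6 are not connected in the tree.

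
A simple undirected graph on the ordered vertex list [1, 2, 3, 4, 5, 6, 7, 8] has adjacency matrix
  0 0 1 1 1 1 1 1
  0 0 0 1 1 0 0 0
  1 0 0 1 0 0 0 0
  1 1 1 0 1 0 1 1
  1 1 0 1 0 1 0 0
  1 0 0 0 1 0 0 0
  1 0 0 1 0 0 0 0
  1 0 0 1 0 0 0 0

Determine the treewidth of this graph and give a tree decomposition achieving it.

Treewidth 2.
Bags: B1 = {1, 5, 6}  B2 = {1, 4, 5}  B3 = {1, 4, 8}  B4 = {2, 4, 5}  B5 = {1, 3, 4}  B6 = {1, 4, 7}
Tree: B1–B2, B2–B3, B2–B4, B2–B5, B5–B6

The largest bag has 3 vertices, giving width 2; this decomposition certifies tw(G) ≤ 2. For the lower bound, the 3 vertices {1, 4, 8} are pairwise adjacent, and any tree decomposition puts a clique entirely inside one bag — forcing width ≥ 2. Therefore the treewidth is 2.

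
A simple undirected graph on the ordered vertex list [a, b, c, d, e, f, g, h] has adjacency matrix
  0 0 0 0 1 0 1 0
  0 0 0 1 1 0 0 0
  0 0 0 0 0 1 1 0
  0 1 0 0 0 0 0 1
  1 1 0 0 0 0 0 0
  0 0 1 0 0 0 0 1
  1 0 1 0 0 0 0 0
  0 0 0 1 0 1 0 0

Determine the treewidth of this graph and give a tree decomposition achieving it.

The largest bag has 3 vertices, giving width 2; this decomposition certifies tw(G) ≤ 2. For the lower bound, G contains the cycle c–g–a–e–b–d–h–f–c, so G is not a forest; only forests have treewidth ≤ 1, hence tw(G) ≥ 2. Combining the bounds, tw(G) = 2.

Treewidth 2.
One such decomposition:
Bags: B1 = {a, c, g}  B2 = {a, c, e}  B3 = {b, c, e}  B4 = {b, c, d}  B5 = {c, d, h}  B6 = {c, f, h}
Tree: B1–B2, B2–B3, B3–B4, B4–B5, B5–B6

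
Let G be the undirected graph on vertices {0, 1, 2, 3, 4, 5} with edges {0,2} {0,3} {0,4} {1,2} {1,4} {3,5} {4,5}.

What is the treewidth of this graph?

2

A width-2 tree decomposition is:
Bags: B1 = {3, 4, 5}  B2 = {0, 3, 4}  B3 = {0, 1, 4}  B4 = {0, 1, 2}
Tree: B1–B2, B2–B3, B3–B4
Every bag has size at most 3, so the width is 3 − 1 = 2 and tw(G) ≤ 2. For the lower bound, G contains the cycle 5–3–0–4–5, so G is not a forest; only forests have treewidth ≤ 1, hence tw(G) ≥ 2. Therefore the treewidth is 2.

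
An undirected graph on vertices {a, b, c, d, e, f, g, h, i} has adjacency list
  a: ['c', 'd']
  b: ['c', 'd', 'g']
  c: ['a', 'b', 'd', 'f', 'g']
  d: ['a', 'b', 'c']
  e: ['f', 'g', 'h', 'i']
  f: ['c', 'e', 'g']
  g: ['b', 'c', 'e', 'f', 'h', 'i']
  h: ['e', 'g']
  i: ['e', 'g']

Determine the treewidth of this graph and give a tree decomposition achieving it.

Treewidth 2.
One optimal decomposition is:
Bags: B1 = {b, c, d}  B2 = {b, c, g}  B3 = {c, f, g}  B4 = {e, f, g}  B5 = {e, g, i}  B6 = {a, c, d}  B7 = {e, g, h}
Tree: B1–B2, B2–B3, B3–B4, B4–B5, B1–B6, B4–B7

The largest bag has 3 vertices, giving width 2; this decomposition certifies tw(G) ≤ 2. For the lower bound, the 3 vertices {a, c, d} are pairwise adjacent, and any tree decomposition puts a clique entirely inside one bag — forcing width ≥ 2. The upper and lower bounds meet at 2, so that is the treewidth.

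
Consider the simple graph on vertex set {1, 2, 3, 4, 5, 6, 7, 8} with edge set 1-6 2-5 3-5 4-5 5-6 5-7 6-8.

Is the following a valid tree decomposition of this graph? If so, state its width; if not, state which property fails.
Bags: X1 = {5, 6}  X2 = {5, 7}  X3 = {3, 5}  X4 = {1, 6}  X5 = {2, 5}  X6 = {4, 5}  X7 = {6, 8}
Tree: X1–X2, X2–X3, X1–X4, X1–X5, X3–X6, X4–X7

Yes; width 1.

Every vertex of G appears in some bag (union = {1, 2, 3, 4, 5, 6, 7, 8}); every edge is covered by a bag; and for each vertex v the set of bags containing v is connected in the bag tree. The decomposition is therefore valid. The largest bag has 2 vertices, so the width is 1.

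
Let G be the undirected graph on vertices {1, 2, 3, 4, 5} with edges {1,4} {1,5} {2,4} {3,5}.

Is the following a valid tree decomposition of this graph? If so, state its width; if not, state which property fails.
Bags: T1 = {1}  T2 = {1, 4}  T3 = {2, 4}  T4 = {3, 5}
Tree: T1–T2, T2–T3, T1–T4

A tree decomposition must satisfy three properties: every vertex lies in some bag; for every edge, both endpoints lie together in some bag; and for every vertex, the bags containing it form a connected subtree. Here edge (5,1) lies in no bag, so the decomposition is invalid.

No — edge (5,1) lies in no bag.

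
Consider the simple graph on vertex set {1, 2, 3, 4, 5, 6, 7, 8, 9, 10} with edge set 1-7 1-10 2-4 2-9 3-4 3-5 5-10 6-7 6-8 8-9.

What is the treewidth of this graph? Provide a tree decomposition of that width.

Every bag has size at most 3, so the width is 3 − 1 = 2 and tw(G) ≤ 2. Since 5–10–1–7–6–8–9–2–4–3–5 is a cycle in G, G is not acyclic. Forests are exactly the graphs of treewidth ≤ 1, so tw(G) ≥ 2. Combining the bounds, tw(G) = 2.

Treewidth 2.
One such decomposition:
Bags: B1 = {1, 5, 10}  B2 = {1, 5, 7}  B3 = {5, 6, 7}  B4 = {5, 6, 8}  B5 = {5, 8, 9}  B6 = {2, 5, 9}  B7 = {2, 4, 5}  B8 = {3, 4, 5}
Tree: B1–B2, B2–B3, B3–B4, B4–B5, B5–B6, B6–B7, B7–B8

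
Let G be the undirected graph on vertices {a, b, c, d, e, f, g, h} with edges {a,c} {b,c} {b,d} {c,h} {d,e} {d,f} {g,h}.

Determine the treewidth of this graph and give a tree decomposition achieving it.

The largest bag has 2 vertices, giving width 1; this decomposition certifies tw(G) ≤ 1. Any graph with an edge has treewidth ≥ 1, and G has the edge d–b. Hence tw(G) = 1 exactly.

Treewidth 1.
One optimal decomposition is:
Bags: B1 = {b, d}  B2 = {d, e}  B3 = {b, c}  B4 = {c, h}  B5 = {d, f}  B6 = {a, c}  B7 = {g, h}
Tree: B1–B2, B1–B3, B3–B4, B2–B5, B3–B6, B4–B7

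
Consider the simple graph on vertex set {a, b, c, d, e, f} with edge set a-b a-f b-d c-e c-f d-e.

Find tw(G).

2

A width-2 tree decomposition is:
Bags: B1 = {a, c, f}  B2 = {a, c, e}  B3 = {a, d, e}  B4 = {a, b, d}
Tree: B1–B2, B2–B3, B3–B4
Every bag has size at most 3, so the width is 3 − 1 = 2 and tw(G) ≤ 2. For the lower bound, G contains the cycle a–f–c–e–d–b–a, so G is not a forest; only forests have treewidth ≤ 1, hence tw(G) ≥ 2. Therefore the treewidth is 2.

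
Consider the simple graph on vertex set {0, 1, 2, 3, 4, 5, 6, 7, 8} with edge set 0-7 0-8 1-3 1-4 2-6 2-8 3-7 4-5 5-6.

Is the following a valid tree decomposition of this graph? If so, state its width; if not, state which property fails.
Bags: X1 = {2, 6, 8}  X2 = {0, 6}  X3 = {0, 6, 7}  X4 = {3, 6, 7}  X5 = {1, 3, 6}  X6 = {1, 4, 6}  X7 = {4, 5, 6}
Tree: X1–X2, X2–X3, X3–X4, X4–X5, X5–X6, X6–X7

A tree decomposition must satisfy three properties: every vertex lies in some bag; for every edge, both endpoints lie together in some bag; and for every vertex, the bags containing it form a connected subtree. Here edge (8,0) lies in no bag, so the decomposition is invalid.

No — edge (8,0) lies in no bag.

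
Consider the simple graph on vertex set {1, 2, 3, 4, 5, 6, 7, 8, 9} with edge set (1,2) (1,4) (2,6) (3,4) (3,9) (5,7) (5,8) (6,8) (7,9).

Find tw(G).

2

A width-2 tree decomposition is:
Bags: B1 = {1, 3, 4}  B2 = {1, 3, 9}  B3 = {1, 7, 9}  B4 = {1, 5, 7}  B5 = {1, 5, 8}  B6 = {1, 6, 8}  B7 = {1, 2, 6}
Tree: B1–B2, B2–B3, B3–B4, B4–B5, B5–B6, B6–B7
Every bag has size at most 3, so the width is 3 − 1 = 2 and tw(G) ≤ 2. For the lower bound, G contains the cycle 1–4–3–9–7–5–8–6–2–1, so G is not a forest; only forests have treewidth ≤ 1, hence tw(G) ≥ 2. The upper and lower bounds meet at 2, so that is the treewidth.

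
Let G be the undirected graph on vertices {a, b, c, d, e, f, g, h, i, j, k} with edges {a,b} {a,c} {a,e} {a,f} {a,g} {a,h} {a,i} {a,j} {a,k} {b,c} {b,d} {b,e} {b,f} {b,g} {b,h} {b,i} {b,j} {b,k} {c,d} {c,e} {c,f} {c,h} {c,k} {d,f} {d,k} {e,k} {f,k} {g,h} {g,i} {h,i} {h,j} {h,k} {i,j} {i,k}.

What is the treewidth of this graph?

A width-4 tree decomposition is:
Bags: B1 = {a, b, h, i, k}  B2 = {a, b, g, h, i}  B3 = {a, b, c, h, k}  B4 = {a, b, c, f, k}  B5 = {b, c, d, f, k}  B6 = {a, b, h, i, j}  B7 = {a, b, c, e, k}
Tree: B1–B2, B1–B3, B3–B4, B4–B5, B1–B6, B3–B7
Every bag has size at most 5, so the width is 5 − 1 = 4 and tw(G) ≤ 4. For the lower bound, the 5 vertices {b, c, d, f, k} are pairwise adjacent, and any tree decomposition puts a clique entirely inside one bag — forcing width ≥ 4. Hence tw(G) = 4 exactly.

4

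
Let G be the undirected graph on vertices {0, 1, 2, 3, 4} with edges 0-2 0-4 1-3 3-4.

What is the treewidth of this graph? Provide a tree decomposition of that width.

Treewidth 1.
One optimal decomposition is:
Bags: B1 = {1, 3}  B2 = {3, 4}  B3 = {0, 4}  B4 = {0, 2}
Tree: B1–B2, B2–B3, B3–B4

Each bag holds 2 vertices, so the decomposition has width 1, which upper-bounds the treewidth. Since G has at least one edge (e.g. 1–3), it is not an edgeless graph, so tw(G) ≥ 1. Hence tw(G) = 1 exactly.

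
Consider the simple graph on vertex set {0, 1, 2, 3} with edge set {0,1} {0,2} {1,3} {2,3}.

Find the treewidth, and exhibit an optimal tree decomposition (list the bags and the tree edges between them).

Treewidth 2.
One such decomposition:
Bags: B1 = {0, 1, 3}  B2 = {0, 2, 3}
Tree: B1–B2

Every bag has size at most 3, so the width is 3 − 1 = 2 and tw(G) ≤ 2. Since 0–1–3–2–0 is a cycle in G, G is not acyclic. Forests are exactly the graphs of treewidth ≤ 1, so tw(G) ≥ 2. The upper and lower bounds meet at 2, so that is the treewidth.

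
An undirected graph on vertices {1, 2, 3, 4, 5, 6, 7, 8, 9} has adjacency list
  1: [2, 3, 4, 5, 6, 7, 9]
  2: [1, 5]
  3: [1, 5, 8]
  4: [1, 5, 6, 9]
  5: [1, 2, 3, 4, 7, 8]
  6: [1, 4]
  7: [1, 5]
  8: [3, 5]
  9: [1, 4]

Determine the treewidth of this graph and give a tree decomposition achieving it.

Every bag has size at most 3, so the width is 3 − 1 = 2 and tw(G) ≤ 2. For the lower bound, the 3 vertices {3, 5, 8} are pairwise adjacent, and any tree decomposition puts a clique entirely inside one bag — forcing width ≥ 2. Combining the bounds, tw(G) = 2.

Treewidth 2.
One optimal decomposition is:
Bags: B1 = {1, 3, 5}  B2 = {3, 5, 8}  B3 = {1, 4, 5}  B4 = {1, 4, 9}  B5 = {1, 5, 7}  B6 = {1, 4, 6}  B7 = {1, 2, 5}
Tree: B1–B2, B1–B3, B3–B4, B1–B5, B3–B6, B1–B7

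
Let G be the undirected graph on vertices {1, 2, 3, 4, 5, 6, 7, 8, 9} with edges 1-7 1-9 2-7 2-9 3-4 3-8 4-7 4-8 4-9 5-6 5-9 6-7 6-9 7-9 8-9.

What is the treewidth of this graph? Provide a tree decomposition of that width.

Each bag holds 3 vertices, so the decomposition has width 2, which upper-bounds the treewidth. Conversely, {4, 8, 9} is a clique of size 3, and the vertices of any clique must share a bag in every tree decomposition; so some bag has ≥ 3 vertices and tw(G) ≥ 2. Therefore the treewidth is 2.

Treewidth 2.
Bags: B1 = {5, 6, 9}  B2 = {6, 7, 9}  B3 = {4, 7, 9}  B4 = {4, 8, 9}  B5 = {2, 7, 9}  B6 = {3, 4, 8}  B7 = {1, 7, 9}
Tree: B1–B2, B2–B3, B3–B4, B2–B5, B4–B6, B3–B7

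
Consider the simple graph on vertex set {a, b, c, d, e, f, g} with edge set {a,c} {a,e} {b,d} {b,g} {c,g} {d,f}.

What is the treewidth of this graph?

1

A width-1 tree decomposition is:
Bags: B1 = {a, e}  B2 = {a, c}  B3 = {c, g}  B4 = {b, g}  B5 = {b, d}  B6 = {d, f}
Tree: B1–B2, B2–B3, B3–B4, B4–B5, B5–B6
The largest bag has 2 vertices, giving width 1; this decomposition certifies tw(G) ≤ 1. Since G has at least one edge (e.g. e–a), it is not an edgeless graph, so tw(G) ≥ 1. The upper and lower bounds meet at 1, so that is the treewidth.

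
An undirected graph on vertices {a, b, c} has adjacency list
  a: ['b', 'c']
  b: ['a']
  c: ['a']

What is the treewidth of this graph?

A width-1 tree decomposition is:
Bags: B1 = {a, c}  B2 = {a, b}
Tree: B1–B2
The largest bag has 2 vertices, giving width 1; this decomposition certifies tw(G) ≤ 1. Any graph with an edge has treewidth ≥ 1, and G has the edge a–c. Combining the bounds, tw(G) = 1.

1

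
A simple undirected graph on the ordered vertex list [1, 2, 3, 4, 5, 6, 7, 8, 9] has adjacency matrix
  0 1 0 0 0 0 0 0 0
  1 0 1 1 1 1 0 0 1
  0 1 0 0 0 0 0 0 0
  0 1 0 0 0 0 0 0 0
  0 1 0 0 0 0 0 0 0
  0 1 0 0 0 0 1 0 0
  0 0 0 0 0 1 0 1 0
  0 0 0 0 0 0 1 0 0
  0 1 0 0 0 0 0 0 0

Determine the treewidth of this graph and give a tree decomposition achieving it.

The largest bag has 2 vertices, giving width 1; this decomposition certifies tw(G) ≤ 1. Since G has at least one edge (e.g. 2–5), it is not an edgeless graph, so tw(G) ≥ 1. Therefore the treewidth is 1.

Treewidth 1.
One optimal decomposition is:
Bags: B1 = {2, 5}  B2 = {2, 6}  B3 = {2, 9}  B4 = {6, 7}  B5 = {1, 2}  B6 = {2, 4}  B7 = {2, 3}  B8 = {7, 8}
Tree: B1–B2, B2–B3, B2–B4, B1–B5, B3–B6, B6–B7, B4–B8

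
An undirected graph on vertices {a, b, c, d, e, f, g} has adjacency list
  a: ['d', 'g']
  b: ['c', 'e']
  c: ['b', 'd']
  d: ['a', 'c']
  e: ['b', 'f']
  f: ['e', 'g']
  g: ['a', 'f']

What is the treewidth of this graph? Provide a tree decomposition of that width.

Treewidth 2.
One such decomposition:
Bags: B1 = {b, c, e}  B2 = {c, e, f}  B3 = {c, f, g}  B4 = {a, c, g}  B5 = {a, c, d}
Tree: B1–B2, B2–B3, B3–B4, B4–B5

The largest bag has 3 vertices, giving width 2; this decomposition certifies tw(G) ≤ 2. The edges c–b–e–f–g–a–d–c form a cycle, so G is not a tree and its treewidth is at least 2. Hence tw(G) = 2 exactly.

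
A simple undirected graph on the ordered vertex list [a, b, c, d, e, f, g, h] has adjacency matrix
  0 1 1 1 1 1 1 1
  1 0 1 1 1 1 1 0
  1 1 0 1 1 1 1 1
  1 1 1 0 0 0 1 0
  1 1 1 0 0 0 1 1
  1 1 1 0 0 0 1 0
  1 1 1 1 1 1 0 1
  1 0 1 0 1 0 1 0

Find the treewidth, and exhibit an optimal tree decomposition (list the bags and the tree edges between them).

The largest bag has 5 vertices, giving width 4; this decomposition certifies tw(G) ≤ 4. For the lower bound, the 5 vertices {a, c, e, g, h} are pairwise adjacent, and any tree decomposition puts a clique entirely inside one bag — forcing width ≥ 4. Hence tw(G) = 4 exactly.

Treewidth 4.
One optimal decomposition is:
Bags: B1 = {a, b, c, e, g}  B2 = {a, c, e, g, h}  B3 = {a, b, c, f, g}  B4 = {a, b, c, d, g}
Tree: B1–B2, B1–B3, B3–B4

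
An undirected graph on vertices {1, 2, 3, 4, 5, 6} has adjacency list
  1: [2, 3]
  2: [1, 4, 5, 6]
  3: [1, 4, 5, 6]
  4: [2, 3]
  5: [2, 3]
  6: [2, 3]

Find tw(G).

A width-2 tree decomposition is:
Bags: B1 = {2, 3, 6}  B2 = {2, 3, 5}  B3 = {2, 3, 4}  B4 = {1, 2, 3}
Tree: B1–B2, B2–B3, B3–B4
The largest bag has 3 vertices, giving width 2; this decomposition certifies tw(G) ≤ 2. Since 6–2–5–3–6 is a cycle in G, G is not acyclic. Forests are exactly the graphs of treewidth ≤ 1, so tw(G) ≥ 2. Combining the bounds, tw(G) = 2.

2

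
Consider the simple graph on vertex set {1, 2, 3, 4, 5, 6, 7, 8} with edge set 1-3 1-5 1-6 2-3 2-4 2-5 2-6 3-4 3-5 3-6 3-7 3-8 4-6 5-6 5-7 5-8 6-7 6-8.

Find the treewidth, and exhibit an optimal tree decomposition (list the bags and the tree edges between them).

Treewidth 3.
One optimal decomposition is:
Bags: B1 = {2, 3, 5, 6}  B2 = {3, 5, 6, 7}  B3 = {3, 5, 6, 8}  B4 = {1, 3, 5, 6}  B5 = {2, 3, 4, 6}
Tree: B1–B2, B1–B3, B2–B4, B1–B5

The largest bag has 4 vertices, giving width 3; this decomposition certifies tw(G) ≤ 3. Conversely, {2, 3, 4, 6} is a clique of size 4, and the vertices of any clique must share a bag in every tree decomposition; so some bag has ≥ 4 vertices and tw(G) ≥ 3. Therefore the treewidth is 3.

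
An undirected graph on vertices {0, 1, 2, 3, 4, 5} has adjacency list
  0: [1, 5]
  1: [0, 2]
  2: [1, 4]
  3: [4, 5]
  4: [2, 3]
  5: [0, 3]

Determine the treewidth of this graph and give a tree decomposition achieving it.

Treewidth 2.
Bags: B1 = {0, 3, 5}  B2 = {0, 3, 4}  B3 = {0, 2, 4}  B4 = {0, 1, 2}
Tree: B1–B2, B2–B3, B3–B4

Every bag has size at most 3, so the width is 3 − 1 = 2 and tw(G) ≤ 2. For the lower bound, G contains the cycle 0–5–3–4–2–1–0, so G is not a forest; only forests have treewidth ≤ 1, hence tw(G) ≥ 2. The upper and lower bounds meet at 2, so that is the treewidth.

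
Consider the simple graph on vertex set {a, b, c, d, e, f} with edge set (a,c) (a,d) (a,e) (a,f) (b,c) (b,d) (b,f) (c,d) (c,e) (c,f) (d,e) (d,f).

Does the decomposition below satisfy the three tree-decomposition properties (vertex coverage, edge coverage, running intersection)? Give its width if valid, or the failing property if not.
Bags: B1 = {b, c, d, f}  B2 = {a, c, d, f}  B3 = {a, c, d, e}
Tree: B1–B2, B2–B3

Vertex coverage: the bags together contain {a, b, c, d, e, f}, the full vertex set. Edge coverage: each edge of G has both endpoints in at least one bag. Running intersection: for every vertex, the bags containing it form a connected subtree. All three properties hold, so this is a valid tree decomposition of width max|bag| − 1 = 3, and hence tw(G) ≤ 3.

Yes; width 3.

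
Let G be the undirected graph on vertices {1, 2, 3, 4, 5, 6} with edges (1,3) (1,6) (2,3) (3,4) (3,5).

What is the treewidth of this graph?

1

A width-1 tree decomposition is:
Bags: B1 = {1, 3}  B2 = {3, 4}  B3 = {1, 6}  B4 = {3, 5}  B5 = {2, 3}
Tree: B1–B2, B1–B3, B2–B4, B1–B5
Each bag holds 2 vertices, so the decomposition has width 1, which upper-bounds the treewidth. Since G has at least one edge (e.g. 3–1), it is not an edgeless graph, so tw(G) ≥ 1. The upper and lower bounds meet at 1, so that is the treewidth.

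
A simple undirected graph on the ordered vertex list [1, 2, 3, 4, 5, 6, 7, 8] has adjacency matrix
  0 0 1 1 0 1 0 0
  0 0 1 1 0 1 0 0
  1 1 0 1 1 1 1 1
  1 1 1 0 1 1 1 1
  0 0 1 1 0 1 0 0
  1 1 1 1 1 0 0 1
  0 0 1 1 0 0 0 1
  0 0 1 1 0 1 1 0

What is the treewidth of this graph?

3

A width-3 tree decomposition is:
Bags: B1 = {1, 3, 4, 6}  B2 = {3, 4, 5, 6}  B3 = {3, 4, 6, 8}  B4 = {2, 3, 4, 6}  B5 = {3, 4, 7, 8}
Tree: B1–B2, B1–B3, B2–B4, B3–B5
Every bag has size at most 4, so the width is 4 − 1 = 3 and tw(G) ≤ 3. On the other hand G contains the 4-clique {3, 4, 6, 8}. A clique must lie in a single bag of any decomposition, so no decomposition can have width below 3. Combining the bounds, tw(G) = 3.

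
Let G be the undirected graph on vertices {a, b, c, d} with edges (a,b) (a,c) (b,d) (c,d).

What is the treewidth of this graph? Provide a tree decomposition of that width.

Every bag has size at most 3, so the width is 3 − 1 = 2 and tw(G) ≤ 2. For the lower bound, G contains the cycle a–c–d–b–a, so G is not a forest; only forests have treewidth ≤ 1, hence tw(G) ≥ 2. The upper and lower bounds meet at 2, so that is the treewidth.

Treewidth 2.
Bags: B1 = {a, c, d}  B2 = {a, b, d}
Tree: B1–B2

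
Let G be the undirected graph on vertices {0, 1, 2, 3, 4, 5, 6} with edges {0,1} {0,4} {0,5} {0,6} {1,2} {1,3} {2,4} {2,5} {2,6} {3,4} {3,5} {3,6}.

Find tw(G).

3

A width-3 tree decomposition is:
Bags: B1 = {0, 2, 3, 4}  B2 = {0, 1, 2, 3}  B3 = {0, 2, 3, 5}  B4 = {0, 2, 3, 6}
Tree: B1–B2, B2–B3, B3–B4
Each bag holds 4 vertices, so the decomposition has width 3, which upper-bounds the treewidth. For the lower bound: the 4 vertex sets {0,4}, {1,3}, {2}, {5} are disjoint, each induces a connected subgraph, and every pair is joined by at least one edge of G. Contracting each set to a single vertex therefore yields K_{4} as a minor, and since treewidth is minor-monotone, tw(G) ≥ tw(K_{4}) = 3. Hence tw(G) = 3 exactly.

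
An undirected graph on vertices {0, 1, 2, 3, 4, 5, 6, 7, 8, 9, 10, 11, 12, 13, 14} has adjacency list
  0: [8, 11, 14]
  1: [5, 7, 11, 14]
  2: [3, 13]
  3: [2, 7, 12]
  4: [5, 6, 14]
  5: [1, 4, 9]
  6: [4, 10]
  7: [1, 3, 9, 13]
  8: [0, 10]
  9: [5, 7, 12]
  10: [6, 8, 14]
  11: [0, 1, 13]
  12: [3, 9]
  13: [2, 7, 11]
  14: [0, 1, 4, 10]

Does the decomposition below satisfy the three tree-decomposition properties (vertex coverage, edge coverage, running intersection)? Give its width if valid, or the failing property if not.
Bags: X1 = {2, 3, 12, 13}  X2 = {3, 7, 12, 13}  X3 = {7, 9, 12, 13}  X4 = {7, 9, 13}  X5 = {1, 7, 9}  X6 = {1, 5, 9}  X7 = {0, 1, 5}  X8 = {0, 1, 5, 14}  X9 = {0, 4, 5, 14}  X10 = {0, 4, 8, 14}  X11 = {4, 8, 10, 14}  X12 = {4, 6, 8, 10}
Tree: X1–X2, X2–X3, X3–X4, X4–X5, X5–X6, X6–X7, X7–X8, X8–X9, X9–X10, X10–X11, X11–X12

A tree decomposition must satisfy three properties: every vertex lies in some bag; for every edge, both endpoints lie together in some bag; and for every vertex, the bags containing it form a connected subtree. Here vertex 11 appears in no bag, so the decomposition is invalid.

No — vertex 11 appears in no bag.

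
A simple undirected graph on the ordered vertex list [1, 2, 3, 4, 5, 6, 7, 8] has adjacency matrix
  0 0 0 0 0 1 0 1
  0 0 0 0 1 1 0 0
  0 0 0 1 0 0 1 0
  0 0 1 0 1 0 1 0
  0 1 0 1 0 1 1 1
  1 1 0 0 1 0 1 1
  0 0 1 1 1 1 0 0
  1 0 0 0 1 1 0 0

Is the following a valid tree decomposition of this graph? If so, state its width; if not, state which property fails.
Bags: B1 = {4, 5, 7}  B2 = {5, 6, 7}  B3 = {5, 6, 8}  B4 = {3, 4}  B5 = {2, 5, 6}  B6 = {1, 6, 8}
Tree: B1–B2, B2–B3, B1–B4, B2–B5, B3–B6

A tree decomposition must satisfy three properties: every vertex lies in some bag; for every edge, both endpoints lie together in some bag; and for every vertex, the bags containing it form a connected subtree. Here edge (7,3) lies in no bag, so the decomposition is invalid.

No — edge (7,3) lies in no bag.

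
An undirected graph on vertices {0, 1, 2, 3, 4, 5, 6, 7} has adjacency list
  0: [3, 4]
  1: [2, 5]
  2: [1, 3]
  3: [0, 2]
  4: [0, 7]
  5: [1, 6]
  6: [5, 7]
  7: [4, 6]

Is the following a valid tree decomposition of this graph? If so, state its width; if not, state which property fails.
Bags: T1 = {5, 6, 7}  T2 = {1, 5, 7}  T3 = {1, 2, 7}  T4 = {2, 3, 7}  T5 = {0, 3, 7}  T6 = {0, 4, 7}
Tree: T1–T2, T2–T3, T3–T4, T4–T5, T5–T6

Yes; width 2.

Checking the three conditions: (i) the bags cover all of {0, 1, 2, 3, 4, 5, 6, 7}; (ii) for each edge, some bag contains both endpoints; (iii) the bags containing any fixed vertex form a subtree. All hold, so the decomposition is valid with width 3 − 1 = 2.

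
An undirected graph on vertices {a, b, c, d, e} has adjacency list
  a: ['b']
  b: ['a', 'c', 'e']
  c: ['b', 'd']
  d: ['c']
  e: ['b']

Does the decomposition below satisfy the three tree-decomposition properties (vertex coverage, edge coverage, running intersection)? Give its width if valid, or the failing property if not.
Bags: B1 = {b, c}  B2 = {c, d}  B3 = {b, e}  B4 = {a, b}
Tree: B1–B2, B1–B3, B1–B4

Checking the three conditions: (i) the bags cover all of {a, b, c, d, e}; (ii) for each edge, some bag contains both endpoints; (iii) the bags containing any fixed vertex form a subtree. All hold, so the decomposition is valid with width 2 − 1 = 1.

Yes; width 1.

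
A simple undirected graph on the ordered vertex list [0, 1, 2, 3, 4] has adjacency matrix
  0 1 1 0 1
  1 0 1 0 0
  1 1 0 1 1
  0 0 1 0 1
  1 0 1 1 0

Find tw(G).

2

A width-2 tree decomposition is:
Bags: B1 = {0, 2, 4}  B2 = {0, 1, 2}  B3 = {2, 3, 4}
Tree: B1–B2, B1–B3
Each bag holds 3 vertices, so the decomposition has width 2, which upper-bounds the treewidth. For the lower bound, the 3 vertices {0, 1, 2} are pairwise adjacent, and any tree decomposition puts a clique entirely inside one bag — forcing width ≥ 2. The upper and lower bounds meet at 2, so that is the treewidth.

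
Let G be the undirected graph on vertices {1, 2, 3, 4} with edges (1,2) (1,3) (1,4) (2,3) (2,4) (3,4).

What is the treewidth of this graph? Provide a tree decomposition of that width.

Treewidth 3.
One optimal decomposition is:
Bags: B1 = {1, 2, 3, 4}
Tree: (single bag)

With just one bag of size 4, the width is 4 − 1 = 3, so tw(G) ≤ 3. On the other hand G contains the 4-clique {1, 2, 3, 4}. A clique must lie in a single bag of any decomposition, so no decomposition can have width below 3. Combining the bounds, tw(G) = 3.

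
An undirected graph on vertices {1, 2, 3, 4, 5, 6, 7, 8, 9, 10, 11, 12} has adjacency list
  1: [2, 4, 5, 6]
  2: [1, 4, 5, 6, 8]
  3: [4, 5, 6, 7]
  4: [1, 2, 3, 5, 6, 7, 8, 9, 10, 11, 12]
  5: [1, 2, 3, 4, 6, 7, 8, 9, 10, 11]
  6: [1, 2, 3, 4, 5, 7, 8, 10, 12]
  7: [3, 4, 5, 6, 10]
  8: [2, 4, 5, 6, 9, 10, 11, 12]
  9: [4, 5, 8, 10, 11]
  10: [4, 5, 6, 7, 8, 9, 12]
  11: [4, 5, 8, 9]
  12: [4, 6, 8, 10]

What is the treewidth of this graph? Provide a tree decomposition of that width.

Treewidth 4.
One optimal decomposition is:
Bags: B1 = {4, 5, 6, 8, 10}  B2 = {2, 4, 5, 6, 8}  B3 = {4, 5, 6, 7, 10}  B4 = {4, 5, 8, 9, 10}  B5 = {1, 2, 4, 5, 6}  B6 = {4, 5, 8, 9, 11}  B7 = {4, 6, 8, 10, 12}  B8 = {3, 4, 5, 6, 7}
Tree: B1–B2, B1–B3, B1–B4, B2–B5, B4–B6, B1–B7, B3–B8

Each bag holds 5 vertices, so the decomposition has width 4, which upper-bounds the treewidth. For the lower bound, the 5 vertices {4, 6, 8, 10, 12} are pairwise adjacent, and any tree decomposition puts a clique entirely inside one bag — forcing width ≥ 4. Combining the bounds, tw(G) = 4.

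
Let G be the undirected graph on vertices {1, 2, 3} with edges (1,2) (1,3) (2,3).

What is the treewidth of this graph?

2

A width-2 tree decomposition is:
Bags: B1 = {1, 2, 3}
Tree: (single bag)
With just one bag of size 3, the width is 3 − 1 = 2, so tw(G) ≤ 2. For the lower bound, the 3 vertices {1, 2, 3} are pairwise adjacent, and any tree decomposition puts a clique entirely inside one bag — forcing width ≥ 2. Combining the bounds, tw(G) = 2.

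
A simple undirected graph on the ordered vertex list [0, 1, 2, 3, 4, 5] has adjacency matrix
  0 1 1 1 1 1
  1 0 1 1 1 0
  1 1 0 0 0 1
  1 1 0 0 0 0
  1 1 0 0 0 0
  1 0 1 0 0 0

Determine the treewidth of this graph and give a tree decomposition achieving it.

Treewidth 2.
Bags: B1 = {0, 1, 2}  B2 = {0, 1, 4}  B3 = {0, 2, 5}  B4 = {0, 1, 3}
Tree: B1–B2, B1–B3, B2–B4

Each bag holds 3 vertices, so the decomposition has width 2, which upper-bounds the treewidth. On the other hand G contains the 3-clique {0, 1, 2}. A clique must lie in a single bag of any decomposition, so no decomposition can have width below 2. Combining the bounds, tw(G) = 2.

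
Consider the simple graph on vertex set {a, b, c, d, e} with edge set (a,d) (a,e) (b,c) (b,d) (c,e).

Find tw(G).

A width-2 tree decomposition is:
Bags: B1 = {b, c, d}  B2 = {a, c, d}  B3 = {a, c, e}
Tree: B1–B2, B2–B3
The largest bag has 3 vertices, giving width 2; this decomposition certifies tw(G) ≤ 2. The edges c–b–d–a–e–c form a cycle, so G is not a tree and its treewidth is at least 2. Hence tw(G) = 2 exactly.

2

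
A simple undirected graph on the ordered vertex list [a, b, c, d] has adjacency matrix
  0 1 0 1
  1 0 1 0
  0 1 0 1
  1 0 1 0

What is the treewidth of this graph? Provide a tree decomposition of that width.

The largest bag has 3 vertices, giving width 2; this decomposition certifies tw(G) ≤ 2. For the lower bound, G contains the cycle b–c–d–a–b, so G is not a forest; only forests have treewidth ≤ 1, hence tw(G) ≥ 2. Combining the bounds, tw(G) = 2.

Treewidth 2.
One such decomposition:
Bags: B1 = {b, c, d}  B2 = {a, b, d}
Tree: B1–B2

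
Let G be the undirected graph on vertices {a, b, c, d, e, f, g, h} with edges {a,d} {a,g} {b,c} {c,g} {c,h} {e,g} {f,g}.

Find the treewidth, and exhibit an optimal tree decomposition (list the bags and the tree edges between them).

Treewidth 1.
Bags: B1 = {c, g}  B2 = {f, g}  B3 = {a, g}  B4 = {a, d}  B5 = {c, h}  B6 = {b, c}  B7 = {e, g}
Tree: B1–B2, B1–B3, B3–B4, B1–B5, B5–B6, B3–B7

Each bag holds 2 vertices, so the decomposition has width 1, which upper-bounds the treewidth. Since G has at least one edge (e.g. c–g), it is not an edgeless graph, so tw(G) ≥ 1. Therefore the treewidth is 1.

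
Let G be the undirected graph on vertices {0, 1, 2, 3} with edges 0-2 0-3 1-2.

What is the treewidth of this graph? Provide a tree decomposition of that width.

The largest bag has 2 vertices, giving width 1; this decomposition certifies tw(G) ≤ 1. Since G has at least one edge (e.g. 0–2), it is not an edgeless graph, so tw(G) ≥ 1. Combining the bounds, tw(G) = 1.

Treewidth 1.
Bags: B1 = {0, 2}  B2 = {0, 3}  B3 = {1, 2}
Tree: B1–B2, B1–B3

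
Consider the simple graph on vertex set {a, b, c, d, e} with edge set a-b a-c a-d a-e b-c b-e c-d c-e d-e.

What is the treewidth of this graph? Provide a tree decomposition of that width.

Treewidth 3.
One optimal decomposition is:
Bags: B1 = {a, b, c, e}  B2 = {a, c, d, e}
Tree: B1–B2

The largest bag has 4 vertices, giving width 3; this decomposition certifies tw(G) ≤ 3. For the lower bound, the 4 vertices {a, c, d, e} are pairwise adjacent, and any tree decomposition puts a clique entirely inside one bag — forcing width ≥ 3. Therefore the treewidth is 3.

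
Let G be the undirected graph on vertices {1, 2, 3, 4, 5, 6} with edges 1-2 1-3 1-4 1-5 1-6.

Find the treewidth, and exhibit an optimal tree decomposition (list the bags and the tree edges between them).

Each bag holds 2 vertices, so the decomposition has width 1, which upper-bounds the treewidth. Any graph with an edge has treewidth ≥ 1, and G has the edge 1–4. Combining the bounds, tw(G) = 1.

Treewidth 1.
One optimal decomposition is:
Bags: B1 = {1, 4}  B2 = {1, 6}  B3 = {1, 5}  B4 = {1, 3}  B5 = {1, 2}
Tree: B1–B2, B2–B3, B2–B4, B4–B5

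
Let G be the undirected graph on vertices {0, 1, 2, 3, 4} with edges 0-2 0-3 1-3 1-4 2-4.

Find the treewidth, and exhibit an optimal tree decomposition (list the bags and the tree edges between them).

Every bag has size at most 3, so the width is 3 − 1 = 2 and tw(G) ≤ 2. For the lower bound, G contains the cycle 1–3–0–2–4–1, so G is not a forest; only forests have treewidth ≤ 1, hence tw(G) ≥ 2. Therefore the treewidth is 2.

Treewidth 2.
One such decomposition:
Bags: B1 = {0, 1, 3}  B2 = {0, 1, 2}  B3 = {1, 2, 4}
Tree: B1–B2, B2–B3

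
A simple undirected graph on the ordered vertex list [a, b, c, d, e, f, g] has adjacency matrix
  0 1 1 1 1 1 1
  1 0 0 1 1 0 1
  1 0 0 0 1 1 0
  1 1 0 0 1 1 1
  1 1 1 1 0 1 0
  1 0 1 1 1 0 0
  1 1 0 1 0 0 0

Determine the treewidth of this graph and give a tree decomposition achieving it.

Treewidth 3.
Bags: B1 = {a, d, e, f}  B2 = {a, b, d, e}  B3 = {a, c, e, f}  B4 = {a, b, d, g}
Tree: B1–B2, B1–B3, B2–B4

The largest bag has 4 vertices, giving width 3; this decomposition certifies tw(G) ≤ 3. Conversely, {a, b, d, g} is a clique of size 4, and the vertices of any clique must share a bag in every tree decomposition; so some bag has ≥ 4 vertices and tw(G) ≥ 3. Hence tw(G) = 3 exactly.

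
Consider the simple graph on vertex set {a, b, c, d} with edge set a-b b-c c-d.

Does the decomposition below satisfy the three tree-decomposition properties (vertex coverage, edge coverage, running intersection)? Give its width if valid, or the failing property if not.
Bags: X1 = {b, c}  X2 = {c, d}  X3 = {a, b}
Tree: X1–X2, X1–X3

Vertex coverage: the bags together contain {a, b, c, d}, the full vertex set. Edge coverage: each edge of G has both endpoints in at least one bag. Running intersection: for every vertex, the bags containing it form a connected subtree. All three properties hold, so this is a valid tree decomposition of width max|bag| − 1 = 1, and hence tw(G) ≤ 1.

Yes; width 1.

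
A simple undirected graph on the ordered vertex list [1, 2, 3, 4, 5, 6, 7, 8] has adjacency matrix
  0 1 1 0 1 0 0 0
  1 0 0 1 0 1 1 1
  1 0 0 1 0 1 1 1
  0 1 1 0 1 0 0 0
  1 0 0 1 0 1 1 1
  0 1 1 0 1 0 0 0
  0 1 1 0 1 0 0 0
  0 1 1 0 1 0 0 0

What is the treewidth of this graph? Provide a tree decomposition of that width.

Treewidth 3.
One such decomposition:
Bags: B1 = {2, 3, 5, 8}  B2 = {2, 3, 5, 6}  B3 = {1, 2, 3, 5}  B4 = {2, 3, 5, 7}  B5 = {2, 3, 4, 5}
Tree: B1–B2, B2–B3, B3–B4, B4–B5

The largest bag has 4 vertices, giving width 3; this decomposition certifies tw(G) ≤ 3. For the lower bound: the 4 vertex sets {3,8}, {2,6}, {5}, {1} are disjoint, each induces a connected subgraph, and every pair is joined by at least one edge of G. Contracting each set to a single vertex therefore yields K_{4} as a minor, and since treewidth is minor-monotone, tw(G) ≥ tw(K_{4}) = 3. Combining the bounds, tw(G) = 3.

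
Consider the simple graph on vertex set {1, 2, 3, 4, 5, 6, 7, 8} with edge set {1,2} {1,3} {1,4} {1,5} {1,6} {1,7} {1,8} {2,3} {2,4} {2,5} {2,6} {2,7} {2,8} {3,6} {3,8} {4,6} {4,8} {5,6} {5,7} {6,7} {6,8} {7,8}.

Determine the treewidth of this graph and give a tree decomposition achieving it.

Every bag has size at most 5, so the width is 5 − 1 = 4 and tw(G) ≤ 4. For the lower bound, the 5 vertices {1, 2, 3, 6, 8} are pairwise adjacent, and any tree decomposition puts a clique entirely inside one bag — forcing width ≥ 4. Combining the bounds, tw(G) = 4.

Treewidth 4.
Bags: B1 = {1, 2, 4, 6, 8}  B2 = {1, 2, 3, 6, 8}  B3 = {1, 2, 6, 7, 8}  B4 = {1, 2, 5, 6, 7}
Tree: B1–B2, B2–B3, B3–B4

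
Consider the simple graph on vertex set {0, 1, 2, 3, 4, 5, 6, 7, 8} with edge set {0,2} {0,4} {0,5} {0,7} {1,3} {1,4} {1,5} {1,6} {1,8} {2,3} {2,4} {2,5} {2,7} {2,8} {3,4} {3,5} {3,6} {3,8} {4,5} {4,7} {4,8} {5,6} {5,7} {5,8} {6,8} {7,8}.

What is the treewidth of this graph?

4

A width-4 tree decomposition is:
Bags: B1 = {1, 3, 4, 5, 8}  B2 = {2, 3, 4, 5, 8}  B3 = {1, 3, 5, 6, 8}  B4 = {2, 4, 5, 7, 8}  B5 = {0, 2, 4, 5, 7}
Tree: B1–B2, B1–B3, B2–B4, B4–B5
Every bag has size at most 5, so the width is 5 − 1 = 4 and tw(G) ≤ 4. For the lower bound, the 5 vertices {1, 3, 4, 5, 8} are pairwise adjacent, and any tree decomposition puts a clique entirely inside one bag — forcing width ≥ 4. Hence tw(G) = 4 exactly.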